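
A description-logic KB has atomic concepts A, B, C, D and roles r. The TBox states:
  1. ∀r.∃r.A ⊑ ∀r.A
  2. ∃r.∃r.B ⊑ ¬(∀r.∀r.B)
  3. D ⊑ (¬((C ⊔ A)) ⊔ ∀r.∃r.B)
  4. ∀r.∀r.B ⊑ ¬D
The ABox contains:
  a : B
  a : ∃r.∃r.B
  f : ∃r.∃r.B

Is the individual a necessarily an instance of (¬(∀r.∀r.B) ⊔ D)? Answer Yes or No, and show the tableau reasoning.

1. a : (¬(∀r.∀r.B) ⊔ D)?  L(a) = {B, ∃r.∃r.B} ∪ {(∀r.∀r.B ⊓ ¬D)}
   clash {B, ¬B} at an ∃-successor — a ∈ (¬(∀r.∀r.B) ⊔ D)
2. Hence a : (¬(∀r.∀r.B) ⊔ D): entailed.

Yes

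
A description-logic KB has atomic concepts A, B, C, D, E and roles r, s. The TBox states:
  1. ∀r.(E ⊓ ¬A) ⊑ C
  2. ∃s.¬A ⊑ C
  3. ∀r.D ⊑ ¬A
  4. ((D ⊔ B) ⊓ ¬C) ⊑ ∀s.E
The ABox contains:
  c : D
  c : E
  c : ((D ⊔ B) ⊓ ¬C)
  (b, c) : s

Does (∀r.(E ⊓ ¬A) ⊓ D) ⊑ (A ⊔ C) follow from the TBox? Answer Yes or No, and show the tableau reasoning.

Yes

1. (∀r.(E ⊓ ¬A) ⊓ D) ⊑ (A ⊔ C)  ⇔  ((∀r.(E ⊓ ¬A) ⊓ D) ⊓ (¬A ⊓ ¬C)) unsat w.r.t. T
   all branches close; clash {C, ¬C} at x₀
2. Hence (∀r.(E ⊓ ¬A) ⊓ D) ⊑ (A ⊔ C): entailed.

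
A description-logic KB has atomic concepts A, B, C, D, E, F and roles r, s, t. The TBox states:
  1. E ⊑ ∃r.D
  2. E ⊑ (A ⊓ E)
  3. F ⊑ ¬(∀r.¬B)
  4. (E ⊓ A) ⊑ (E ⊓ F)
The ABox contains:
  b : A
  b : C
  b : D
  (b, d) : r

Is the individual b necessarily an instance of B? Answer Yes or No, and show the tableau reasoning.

1. b : B?  L(b) = {A, C, D} ∪ {¬B}
   open: L(b) ⊇ {A, C, D, ¬B, ¬E, …} — b ∉ B possible
2. Hence b : B: not entailed.

No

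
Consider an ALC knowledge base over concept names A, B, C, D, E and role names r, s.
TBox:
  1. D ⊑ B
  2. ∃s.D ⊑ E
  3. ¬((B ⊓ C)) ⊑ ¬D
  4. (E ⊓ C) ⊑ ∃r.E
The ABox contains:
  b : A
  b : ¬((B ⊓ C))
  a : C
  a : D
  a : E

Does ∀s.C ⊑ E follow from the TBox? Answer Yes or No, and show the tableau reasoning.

No

1. ∀s.C ⊑ E  ⇔  (∀s.C ⊓ ¬E) unsat w.r.t. T
   open: L(x₀) ⊇ {B, C, ¬E, ∀s.C, ∀s.¬D}
2. Hence ∀s.C ⊑ E: not entailed.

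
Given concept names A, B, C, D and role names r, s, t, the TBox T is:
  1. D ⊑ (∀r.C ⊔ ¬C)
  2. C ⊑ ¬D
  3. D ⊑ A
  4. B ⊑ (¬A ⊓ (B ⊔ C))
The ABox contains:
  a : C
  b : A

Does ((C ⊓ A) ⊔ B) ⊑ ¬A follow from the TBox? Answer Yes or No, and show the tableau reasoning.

1. ((C ⊓ A) ⊔ B) ⊑ ¬A  ⇔  (((C ⊓ A) ⊔ B) ⊓ A) unsat w.r.t. T
   open: L(x₀) ⊇ {A, C, ¬B, ¬D}
2. Hence ((C ⊓ A) ⊔ B) ⊑ ¬A: not entailed.

No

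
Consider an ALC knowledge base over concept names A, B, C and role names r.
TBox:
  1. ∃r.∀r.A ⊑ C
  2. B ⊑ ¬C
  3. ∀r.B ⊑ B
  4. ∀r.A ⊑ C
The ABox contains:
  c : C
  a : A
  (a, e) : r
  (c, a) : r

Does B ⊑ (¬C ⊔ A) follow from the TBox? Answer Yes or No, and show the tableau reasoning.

1. B ⊑ (¬C ⊔ A)  ⇔  (B ⊓ (C ⊓ ¬A)) unsat w.r.t. T
   all branches close; clash {C, ¬C} at x₀
2. Hence B ⊑ (¬C ⊔ A): entailed.

Yes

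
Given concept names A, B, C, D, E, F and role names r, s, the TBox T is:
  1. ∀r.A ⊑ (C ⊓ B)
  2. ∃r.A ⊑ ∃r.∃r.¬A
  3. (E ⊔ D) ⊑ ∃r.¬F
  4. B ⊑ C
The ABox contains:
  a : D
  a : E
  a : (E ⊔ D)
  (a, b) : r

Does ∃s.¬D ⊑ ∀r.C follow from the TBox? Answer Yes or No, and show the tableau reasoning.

1. ∃s.¬D ⊑ ∀r.C  ⇔  (∃s.¬D ⊓ ∃r.¬C) unsat w.r.t. T
   open: L(x₀) ⊇ {¬B, ¬D, ¬E, ∀r.¬A, ∃r.¬A, …} (+ ∃-successors)
2. Hence ∃s.¬D ⊑ ∀r.C: not entailed.

No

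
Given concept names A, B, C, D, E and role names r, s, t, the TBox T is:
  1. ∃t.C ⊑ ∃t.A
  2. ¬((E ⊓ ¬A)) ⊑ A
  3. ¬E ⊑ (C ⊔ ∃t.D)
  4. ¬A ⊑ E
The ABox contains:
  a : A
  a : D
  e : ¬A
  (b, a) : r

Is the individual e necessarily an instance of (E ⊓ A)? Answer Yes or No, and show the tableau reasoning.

1. e : (E ⊓ A)?  L(e) = {¬A} ∪ {(¬E ⊔ ¬A)}
   apply at e: ¬A⊑E
   open: L(e) ⊇ {E, ¬A, ∀t.¬C} — e ∉ (E ⊓ A) possible
2. Hence e : (E ⊓ A): not entailed.

No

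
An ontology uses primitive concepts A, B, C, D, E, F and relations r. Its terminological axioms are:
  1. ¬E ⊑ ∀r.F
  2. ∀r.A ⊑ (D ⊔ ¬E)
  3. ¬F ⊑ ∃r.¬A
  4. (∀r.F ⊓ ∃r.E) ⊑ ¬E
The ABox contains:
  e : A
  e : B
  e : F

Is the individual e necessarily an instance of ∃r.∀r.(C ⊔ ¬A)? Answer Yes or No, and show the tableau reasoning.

1. e : ∃r.∀r.(C ⊔ ¬A)?  L(e) = {A, B, F} ∪ {∀r.∃r.(¬C ⊓ A)}
   open: L(e) ⊇ {A, B, E, F, ∀r.∃r.(¬C ⊓ A), …} (+ ∃-successors) — e ∉ ∃r.∀r.(C ⊔ ¬A) possible
2. Hence e : ∃r.∀r.(C ⊔ ¬A): not entailed.

No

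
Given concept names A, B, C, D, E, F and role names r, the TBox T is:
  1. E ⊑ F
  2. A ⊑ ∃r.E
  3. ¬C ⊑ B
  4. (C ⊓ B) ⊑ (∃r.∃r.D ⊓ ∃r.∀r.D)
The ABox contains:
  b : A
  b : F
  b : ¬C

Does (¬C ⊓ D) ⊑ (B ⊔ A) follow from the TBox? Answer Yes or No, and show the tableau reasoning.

Yes

1. (¬C ⊓ D) ⊑ (B ⊔ A)  ⇔  ((¬C ⊓ D) ⊓ (¬B ⊓ ¬A)) unsat w.r.t. T
   all branches close; clash {B, ¬B} at x₀
2. Hence (¬C ⊓ D) ⊑ (B ⊔ A): entailed.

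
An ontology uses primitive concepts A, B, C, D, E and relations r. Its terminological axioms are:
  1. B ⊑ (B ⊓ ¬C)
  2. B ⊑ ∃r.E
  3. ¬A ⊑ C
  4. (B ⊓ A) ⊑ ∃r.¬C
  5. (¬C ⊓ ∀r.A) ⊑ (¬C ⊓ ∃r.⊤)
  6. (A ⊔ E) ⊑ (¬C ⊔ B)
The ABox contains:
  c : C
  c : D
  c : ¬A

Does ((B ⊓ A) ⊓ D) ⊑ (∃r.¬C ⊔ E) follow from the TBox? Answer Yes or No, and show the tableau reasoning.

Yes

1. ((B ⊓ A) ⊓ D) ⊑ (∃r.¬C ⊔ E)  ⇔  (((B ⊓ A) ⊓ D) ⊓ (∀r.C ⊓ ¬E)) unsat w.r.t. T
   all branches close; clash {C, ¬C} at an ∃-successor
2. Hence ((B ⊓ A) ⊓ D) ⊑ (∃r.¬C ⊔ E): entailed.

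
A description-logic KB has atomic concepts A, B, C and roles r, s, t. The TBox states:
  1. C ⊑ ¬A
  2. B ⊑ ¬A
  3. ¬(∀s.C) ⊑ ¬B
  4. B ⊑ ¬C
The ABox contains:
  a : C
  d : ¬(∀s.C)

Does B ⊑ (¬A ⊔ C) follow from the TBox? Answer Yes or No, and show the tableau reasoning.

1. B ⊑ (¬A ⊔ C)  ⇔  (B ⊓ (A ⊓ ¬C)) unsat w.r.t. T
   all branches close; clash {A, ¬A} at x₀
2. Hence B ⊑ (¬A ⊔ C): entailed.

Yes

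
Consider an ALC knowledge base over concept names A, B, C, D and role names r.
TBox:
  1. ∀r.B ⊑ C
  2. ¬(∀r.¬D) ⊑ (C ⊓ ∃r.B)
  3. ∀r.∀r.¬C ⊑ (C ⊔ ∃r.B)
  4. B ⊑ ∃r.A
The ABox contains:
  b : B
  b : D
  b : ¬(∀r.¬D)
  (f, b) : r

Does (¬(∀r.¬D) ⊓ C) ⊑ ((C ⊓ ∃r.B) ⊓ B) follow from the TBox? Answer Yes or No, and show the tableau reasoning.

No

1. (¬(∀r.¬D) ⊓ C) ⊑ ((C ⊓ ∃r.B) ⊓ B)  ⇔  ((∃r.D ⊓ C) ⊓ ((¬C ⊔ ∀r.¬B) ⊔ ¬B)) unsat w.r.t. T
   apply at x₀: ¬(∀r.¬D)⊑(C ⊓ ∃r.B)
   open: L(x₀) ⊇ {C, ¬B, ∃r.B, ∃r.D, ∃r.∃r.C} (+ ∃-successors)
2. Hence (¬(∀r.¬D) ⊓ C) ⊑ ((C ⊓ ∃r.B) ⊓ B): not entailed.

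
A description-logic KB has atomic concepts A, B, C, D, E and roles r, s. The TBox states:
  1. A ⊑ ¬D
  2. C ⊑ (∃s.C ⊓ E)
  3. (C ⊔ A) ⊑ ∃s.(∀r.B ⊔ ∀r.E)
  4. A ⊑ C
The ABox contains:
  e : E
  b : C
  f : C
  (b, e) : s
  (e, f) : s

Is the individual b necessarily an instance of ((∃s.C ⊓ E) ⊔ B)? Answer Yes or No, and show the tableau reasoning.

1. b : ((∃s.C ⊓ E) ⊔ B)?  L(b) = {C} ∪ {((∀s.¬C ⊔ ¬E) ⊓ ¬B)}
   clash {E, ¬E} at b — b ∈ ((∃s.C ⊓ E) ⊔ B)
2. Hence b : ((∃s.C ⊓ E) ⊔ B): entailed.

Yes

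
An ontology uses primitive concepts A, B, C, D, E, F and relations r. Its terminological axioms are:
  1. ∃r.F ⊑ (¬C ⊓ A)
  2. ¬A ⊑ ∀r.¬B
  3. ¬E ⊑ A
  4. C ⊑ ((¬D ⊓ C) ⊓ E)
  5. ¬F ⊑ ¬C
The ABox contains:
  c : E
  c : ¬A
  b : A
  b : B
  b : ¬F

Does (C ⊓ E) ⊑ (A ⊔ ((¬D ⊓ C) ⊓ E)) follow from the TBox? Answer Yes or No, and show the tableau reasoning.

Yes

1. (C ⊓ E) ⊑ (A ⊔ ((¬D ⊓ C) ⊓ E))  ⇔  ((C ⊓ E) ⊓ (¬A ⊓ ((D ⊔ ¬C) ⊔ ¬E))) unsat w.r.t. T
   all branches close; clash {C, ¬C} at x₀
2. Hence (C ⊓ E) ⊑ (A ⊔ ((¬D ⊓ C) ⊓ E)): entailed.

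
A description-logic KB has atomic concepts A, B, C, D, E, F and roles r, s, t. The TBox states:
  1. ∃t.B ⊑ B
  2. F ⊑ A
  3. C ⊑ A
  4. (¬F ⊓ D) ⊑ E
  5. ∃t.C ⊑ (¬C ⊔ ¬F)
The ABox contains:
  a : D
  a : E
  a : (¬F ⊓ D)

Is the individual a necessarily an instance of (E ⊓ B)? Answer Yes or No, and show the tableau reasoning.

1. a : (E ⊓ B)?  L(a) = {D, E, (¬F ⊓ D)} ∪ {(¬E ⊔ ¬B)}
   open: L(a) ⊇ {D, E, ¬B, ¬C, ¬F, …} — a ∉ (E ⊓ B) possible
2. Hence a : (E ⊓ B): not entailed.

No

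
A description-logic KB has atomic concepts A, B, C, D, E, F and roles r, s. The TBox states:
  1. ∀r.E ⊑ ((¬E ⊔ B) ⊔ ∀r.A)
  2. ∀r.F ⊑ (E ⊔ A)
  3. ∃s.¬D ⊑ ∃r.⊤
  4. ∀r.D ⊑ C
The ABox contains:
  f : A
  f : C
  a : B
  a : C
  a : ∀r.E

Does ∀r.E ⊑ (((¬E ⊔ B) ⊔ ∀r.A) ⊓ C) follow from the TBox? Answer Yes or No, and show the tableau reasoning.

1. ∀r.E ⊑ (((¬E ⊔ B) ⊔ ∀r.A) ⊓ C)  ⇔  (∀r.E ⊓ (((E ⊓ ¬B) ⊓ ∃r.¬A) ⊔ ¬C)) unsat w.r.t. T
   apply at x₀: ∀r.E⊑((¬E ⊔ B) ⊔ ∀r.A)
   open: L(x₀) ⊇ {¬C, ¬E, ∀r.E, ∀s.D, ∃r.¬D, …} (+ ∃-successors)
2. Hence ∀r.E ⊑ (((¬E ⊔ B) ⊔ ∀r.A) ⊓ C): not entailed.

No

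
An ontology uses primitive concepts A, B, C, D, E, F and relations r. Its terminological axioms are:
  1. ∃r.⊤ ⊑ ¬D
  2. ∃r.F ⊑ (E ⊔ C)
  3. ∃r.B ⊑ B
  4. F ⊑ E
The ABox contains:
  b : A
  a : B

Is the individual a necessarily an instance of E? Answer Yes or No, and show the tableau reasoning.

No

1. a : E?  L(a) = {B} ∪ {¬E}
   open: L(a) ⊇ {B, ¬E, ¬F, ∀r.¬F, ∀r.⊥} — a ∉ E possible
2. Hence a : E: not entailed.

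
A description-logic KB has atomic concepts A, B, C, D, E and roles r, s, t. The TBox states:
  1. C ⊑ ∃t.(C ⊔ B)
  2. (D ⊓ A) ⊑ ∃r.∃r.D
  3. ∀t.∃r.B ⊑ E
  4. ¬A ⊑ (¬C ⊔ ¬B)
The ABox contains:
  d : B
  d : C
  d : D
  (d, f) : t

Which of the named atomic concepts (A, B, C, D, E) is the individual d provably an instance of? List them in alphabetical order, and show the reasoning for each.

1. d : A?  L(d) = {B, C, D} ∪ {¬A}
   clash {B, ¬B} at d — d ∈ A
2. d : B?  L(d) = {B, C, D} ∪ {¬B}
   clash {B, ¬B} at d — d ∈ B
3. d : C?  L(d) = {B, C, D} ∪ {¬C}
   clash {C, ¬C} at d — d ∈ C
4. d : D?  L(d) = {B, C, D} ∪ {¬D}
   clash {D, ¬D} at d — d ∈ D
5. d : E?  L(d) = {B, C, D} ∪ {¬E}
   apply at d: C⊑∃t.(C ⊔ B)
   open: L(d) ⊇ {A, B, C, D, ¬E, …} (+ ∃-successors) — d ∉ E possible
6. Entailed for d: {A, B, C, D}

{A, B, C, D}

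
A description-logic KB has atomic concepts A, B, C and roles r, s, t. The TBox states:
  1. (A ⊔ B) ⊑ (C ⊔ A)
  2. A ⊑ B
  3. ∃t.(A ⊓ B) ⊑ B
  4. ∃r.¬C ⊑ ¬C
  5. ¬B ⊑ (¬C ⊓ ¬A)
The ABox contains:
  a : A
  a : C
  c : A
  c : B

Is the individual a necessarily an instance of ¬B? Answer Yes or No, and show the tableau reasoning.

1. a : ¬B?  L(a) = {A, C} ∪ {B}
   open: L(a) ⊇ {A, B, C, ∀r.C} — a ∉ ¬B possible
2. Hence a : ¬B: not entailed.

No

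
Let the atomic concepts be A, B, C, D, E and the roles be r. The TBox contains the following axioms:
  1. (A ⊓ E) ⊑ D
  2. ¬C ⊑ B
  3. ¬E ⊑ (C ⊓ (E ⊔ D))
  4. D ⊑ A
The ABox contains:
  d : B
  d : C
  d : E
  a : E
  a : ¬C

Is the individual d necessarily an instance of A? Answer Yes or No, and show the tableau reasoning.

No

1. d : A?  L(d) = {B, C, E} ∪ {¬A}
   open: L(d) ⊇ {B, C, E, ¬A, ¬D} — d ∉ A possible
2. Hence d : A: not entailed.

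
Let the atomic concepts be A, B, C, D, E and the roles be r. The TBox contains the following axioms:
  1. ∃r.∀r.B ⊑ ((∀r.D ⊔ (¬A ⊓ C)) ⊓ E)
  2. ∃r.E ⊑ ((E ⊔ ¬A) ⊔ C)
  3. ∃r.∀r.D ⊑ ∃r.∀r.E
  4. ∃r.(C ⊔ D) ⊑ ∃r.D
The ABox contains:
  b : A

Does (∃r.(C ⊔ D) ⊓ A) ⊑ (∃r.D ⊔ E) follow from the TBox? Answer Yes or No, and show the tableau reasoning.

1. (∃r.(C ⊔ D) ⊓ A) ⊑ (∃r.D ⊔ E)  ⇔  ((∃r.(C ⊔ D) ⊓ A) ⊓ (∀r.¬D ⊓ ¬E)) unsat w.r.t. T
   all branches close; clash {E, ¬E} at x₀
2. Hence (∃r.(C ⊔ D) ⊓ A) ⊑ (∃r.D ⊔ E): entailed.

Yes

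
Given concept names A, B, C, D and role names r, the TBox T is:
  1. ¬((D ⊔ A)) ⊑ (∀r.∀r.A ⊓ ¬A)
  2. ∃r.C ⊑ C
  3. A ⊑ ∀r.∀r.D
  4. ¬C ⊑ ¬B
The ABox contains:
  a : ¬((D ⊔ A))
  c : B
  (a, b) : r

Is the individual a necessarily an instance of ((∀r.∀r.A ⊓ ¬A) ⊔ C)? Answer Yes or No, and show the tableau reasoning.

1. a : ((∀r.∀r.A ⊓ ¬A) ⊔ C)?  L(a) = {¬((D ⊔ A))} ∪ {((∃r.∃r.¬A ⊔ A) ⊓ ¬C)}
   clash {C, ¬C} at a — a ∈ ((∀r.∀r.A ⊓ ¬A) ⊔ C)
2. Hence a : ((∀r.∀r.A ⊓ ¬A) ⊔ C): entailed.

Yes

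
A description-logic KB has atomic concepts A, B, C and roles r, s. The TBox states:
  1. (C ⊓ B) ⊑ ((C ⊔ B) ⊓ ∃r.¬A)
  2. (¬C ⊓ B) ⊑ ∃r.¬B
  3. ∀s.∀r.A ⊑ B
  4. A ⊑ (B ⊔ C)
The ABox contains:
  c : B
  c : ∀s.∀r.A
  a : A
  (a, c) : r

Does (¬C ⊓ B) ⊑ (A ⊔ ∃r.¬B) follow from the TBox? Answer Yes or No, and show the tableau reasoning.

Yes

1. (¬C ⊓ B) ⊑ (A ⊔ ∃r.¬B)  ⇔  ((¬C ⊓ B) ⊓ (¬A ⊓ ∀r.B)) unsat w.r.t. T
   all branches close; clash {B, ¬B} at an ∃-successor
2. Hence (¬C ⊓ B) ⊑ (A ⊔ ∃r.¬B): entailed.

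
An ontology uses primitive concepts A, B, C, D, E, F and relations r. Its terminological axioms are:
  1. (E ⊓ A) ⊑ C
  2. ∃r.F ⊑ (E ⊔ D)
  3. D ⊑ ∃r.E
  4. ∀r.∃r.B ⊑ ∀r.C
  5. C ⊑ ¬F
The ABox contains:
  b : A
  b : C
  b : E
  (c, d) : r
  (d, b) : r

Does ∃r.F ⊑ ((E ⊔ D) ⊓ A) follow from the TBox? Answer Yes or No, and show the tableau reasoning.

No

1. ∃r.F ⊑ ((E ⊔ D) ⊓ A)  ⇔  (∃r.F ⊓ ((¬E ⊓ ¬D) ⊔ ¬A)) unsat w.r.t. T
   apply at x₀: ∃r.F⊑(E ⊔ D)
   open: L(x₀) ⊇ {E, ¬A, ¬C, ¬D, ∃r.F, …} (+ ∃-successors)
2. Hence ∃r.F ⊑ ((E ⊔ D) ⊓ A): not entailed.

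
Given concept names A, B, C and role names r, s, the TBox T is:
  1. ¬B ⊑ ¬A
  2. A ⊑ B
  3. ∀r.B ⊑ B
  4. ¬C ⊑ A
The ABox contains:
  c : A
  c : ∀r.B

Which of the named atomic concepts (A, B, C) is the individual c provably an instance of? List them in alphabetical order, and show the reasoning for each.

{A, B}

1. c : A?  L(c) = {A, ∀r.B} ∪ {¬A}
   clash {A, ¬A} at c — c ∈ A
2. c : B?  L(c) = {A, ∀r.B} ∪ {¬B}
   clash {A, ¬A} at c — c ∈ B
3. c : C?  L(c) = {A, ∀r.B} ∪ {¬C}
   apply at c: A⊑B; ∀r.B⊑B
   open: L(c) ⊇ {A, B, ¬C, ∀r.B} — c ∉ C possible
4. Entailed for c: {A, B}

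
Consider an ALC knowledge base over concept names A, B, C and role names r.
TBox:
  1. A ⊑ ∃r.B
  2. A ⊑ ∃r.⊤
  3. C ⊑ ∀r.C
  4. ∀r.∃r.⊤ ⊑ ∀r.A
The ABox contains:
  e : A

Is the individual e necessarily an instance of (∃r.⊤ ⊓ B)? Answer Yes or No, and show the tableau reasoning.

No

1. e : (∃r.⊤ ⊓ B)?  L(e) = {A} ∪ {(∀r.⊥ ⊔ ¬B)}
   apply at e: A⊑∃r.B; A⊑∃r.⊤
   open: L(e) ⊇ {A, ¬B, ¬C, ∃r.B, ∃r.∀r.⊥, …} (+ ∃-successors) — e ∉ (∃r.⊤ ⊓ B) possible
2. Hence e : (∃r.⊤ ⊓ B): not entailed.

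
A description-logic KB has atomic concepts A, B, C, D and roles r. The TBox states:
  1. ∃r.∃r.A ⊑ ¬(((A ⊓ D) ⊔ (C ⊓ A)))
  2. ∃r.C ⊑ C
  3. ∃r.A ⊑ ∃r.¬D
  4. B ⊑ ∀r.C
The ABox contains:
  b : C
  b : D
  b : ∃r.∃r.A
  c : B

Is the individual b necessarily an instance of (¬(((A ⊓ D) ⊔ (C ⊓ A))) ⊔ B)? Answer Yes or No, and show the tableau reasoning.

1. b : (¬(((A ⊓ D) ⊔ (C ⊓ A))) ⊔ B)?  L(b) = {C, D, ∃r.∃r.A} ∪ {(((A ⊓ D) ⊔ (C ⊓ A)) ⊓ ¬B)}
   clash {D, ¬D} at b — b ∈ (¬(((A ⊓ D) ⊔ (C ⊓ A))) ⊔ B)
2. Hence b : (¬(((A ⊓ D) ⊔ (C ⊓ A))) ⊔ B): entailed.

Yes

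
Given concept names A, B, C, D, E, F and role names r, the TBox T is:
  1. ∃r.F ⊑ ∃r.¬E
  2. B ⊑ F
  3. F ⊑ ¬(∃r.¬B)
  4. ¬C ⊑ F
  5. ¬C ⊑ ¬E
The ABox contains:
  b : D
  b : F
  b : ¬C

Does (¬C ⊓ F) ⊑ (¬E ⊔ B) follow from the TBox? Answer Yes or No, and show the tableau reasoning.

Yes

1. (¬C ⊓ F) ⊑ (¬E ⊔ B)  ⇔  ((¬C ⊓ F) ⊓ (E ⊓ ¬B)) unsat w.r.t. T
   all branches close; clash {E, ¬E} at x₀
2. Hence (¬C ⊓ F) ⊑ (¬E ⊔ B): entailed.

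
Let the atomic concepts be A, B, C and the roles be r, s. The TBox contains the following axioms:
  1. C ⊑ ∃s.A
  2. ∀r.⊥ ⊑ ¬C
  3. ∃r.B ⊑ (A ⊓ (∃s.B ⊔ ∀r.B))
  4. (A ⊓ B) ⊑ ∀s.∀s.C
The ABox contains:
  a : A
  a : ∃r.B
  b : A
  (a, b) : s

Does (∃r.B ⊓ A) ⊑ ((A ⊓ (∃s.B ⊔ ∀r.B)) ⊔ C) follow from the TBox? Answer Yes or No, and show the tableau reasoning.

1. (∃r.B ⊓ A) ⊑ ((A ⊓ (∃s.B ⊔ ∀r.B)) ⊔ C)  ⇔  ((∃r.B ⊓ A) ⊓ ((¬A ⊔ (∀s.¬B ⊓ ∃r.¬B)) ⊓ ¬C)) unsat w.r.t. T
   all branches close; clash {B, ¬B} at an ∃-successor
2. Hence (∃r.B ⊓ A) ⊑ ((A ⊓ (∃s.B ⊔ ∀r.B)) ⊔ C): entailed.

Yes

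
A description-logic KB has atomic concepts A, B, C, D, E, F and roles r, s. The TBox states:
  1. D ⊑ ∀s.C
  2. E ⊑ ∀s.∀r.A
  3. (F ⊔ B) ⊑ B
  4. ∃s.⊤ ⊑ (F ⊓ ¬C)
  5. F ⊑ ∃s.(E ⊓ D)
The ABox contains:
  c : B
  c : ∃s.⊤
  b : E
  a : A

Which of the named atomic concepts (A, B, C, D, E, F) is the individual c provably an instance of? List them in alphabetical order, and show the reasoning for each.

{B, F}

1. c : A?  L(c) = {B, ∃s.⊤} ∪ {¬A}
   apply at c: ∃s.⊤⊑(F ⊓ ¬C)
   open: L(c) ⊇ {B, F, ¬A, ¬C, ¬D, …} (+ ∃-successors) — c ∉ A possible
2. c : B?  L(c) = {B, ∃s.⊤} ∪ {¬B}
   clash {B, ¬B} at c — c ∈ B
3. c : C?  L(c) = {B, ∃s.⊤} ∪ {¬C}
   apply at c: ∃s.⊤⊑(F ⊓ ¬C)
   open: L(c) ⊇ {B, F, ¬C, ¬D, ¬E, …} (+ ∃-successors) — c ∉ C possible
4. c : D?  L(c) = {B, ∃s.⊤} ∪ {¬D}
   apply at c: ∃s.⊤⊑(F ⊓ ¬C)
   open: L(c) ⊇ {B, F, ¬C, ¬D, ¬E, …} (+ ∃-successors) — c ∉ D possible
5. c : E?  L(c) = {B, ∃s.⊤} ∪ {¬E}
   apply at c: ∃s.⊤⊑(F ⊓ ¬C)
   open: L(c) ⊇ {B, F, ¬C, ¬D, ¬E, …} (+ ∃-successors) — c ∉ E possible
6. c : F?  L(c) = {B, ∃s.⊤} ∪ {¬F}
   clash {F, ¬F} at c — c ∈ F
7. Entailed for c: {B, F}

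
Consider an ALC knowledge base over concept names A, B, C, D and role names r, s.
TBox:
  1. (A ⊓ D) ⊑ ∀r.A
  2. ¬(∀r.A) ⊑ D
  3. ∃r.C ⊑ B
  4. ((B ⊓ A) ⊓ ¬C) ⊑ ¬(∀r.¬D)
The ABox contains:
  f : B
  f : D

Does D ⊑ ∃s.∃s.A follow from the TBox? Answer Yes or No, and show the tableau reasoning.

1. D ⊑ ∃s.∃s.A  ⇔  (D ⊓ ∀s.∀s.¬A) unsat w.r.t. T
   open: L(x₀) ⊇ {D, ¬A, ∀r.¬C, ∀s.∀s.¬A}
2. Hence D ⊑ ∃s.∃s.A: not entailed.

No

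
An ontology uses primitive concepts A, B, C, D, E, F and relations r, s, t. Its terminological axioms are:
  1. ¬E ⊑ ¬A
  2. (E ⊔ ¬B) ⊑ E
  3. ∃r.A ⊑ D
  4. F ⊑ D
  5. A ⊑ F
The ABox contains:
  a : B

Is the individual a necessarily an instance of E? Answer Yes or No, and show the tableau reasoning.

1. a : E?  L(a) = {B} ∪ {¬E}
   apply at a: ¬E⊑¬A
   open: L(a) ⊇ {B, ¬A, ¬E, ¬F, ∀r.¬A} — a ∉ E possible
2. Hence a : E: not entailed.

No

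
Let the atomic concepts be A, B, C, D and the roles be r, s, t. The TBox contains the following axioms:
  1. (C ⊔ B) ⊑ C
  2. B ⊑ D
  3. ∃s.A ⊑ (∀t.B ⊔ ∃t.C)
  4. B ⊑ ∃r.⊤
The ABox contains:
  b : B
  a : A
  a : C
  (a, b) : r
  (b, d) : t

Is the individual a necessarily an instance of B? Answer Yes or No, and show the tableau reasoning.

1. a : B?  L(a) = {A, C} ∪ {¬B}
   open: L(a) ⊇ {A, C, ¬B, ∀s.¬A} — a ∉ B possible
2. Hence a : B: not entailed.

No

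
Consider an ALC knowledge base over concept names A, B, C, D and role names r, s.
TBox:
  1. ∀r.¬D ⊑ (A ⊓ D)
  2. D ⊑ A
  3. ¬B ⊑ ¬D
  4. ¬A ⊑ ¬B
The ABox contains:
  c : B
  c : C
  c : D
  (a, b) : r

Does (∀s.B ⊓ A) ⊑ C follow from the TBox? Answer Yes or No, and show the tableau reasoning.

No

1. (∀s.B ⊓ A) ⊑ C  ⇔  ((∀s.B ⊓ A) ⊓ ¬C) unsat w.r.t. T
   open: L(x₀) ⊇ {A, B, ¬C, ∀s.B, ∃r.D} (+ ∃-successors)
2. Hence (∀s.B ⊓ A) ⊑ C: not entailed.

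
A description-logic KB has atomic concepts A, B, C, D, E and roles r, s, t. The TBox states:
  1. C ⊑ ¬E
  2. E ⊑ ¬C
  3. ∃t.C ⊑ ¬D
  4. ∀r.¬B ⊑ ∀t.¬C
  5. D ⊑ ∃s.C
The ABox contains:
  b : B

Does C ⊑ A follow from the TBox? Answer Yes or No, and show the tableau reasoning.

No

1. C ⊑ A  ⇔  (C ⊓ ¬A) unsat w.r.t. T
   apply at x₀: C⊑¬E
   open: L(x₀) ⊇ {C, ¬A, ¬D, ¬E, ∃r.B} (+ ∃-successors)
2. Hence C ⊑ A: not entailed.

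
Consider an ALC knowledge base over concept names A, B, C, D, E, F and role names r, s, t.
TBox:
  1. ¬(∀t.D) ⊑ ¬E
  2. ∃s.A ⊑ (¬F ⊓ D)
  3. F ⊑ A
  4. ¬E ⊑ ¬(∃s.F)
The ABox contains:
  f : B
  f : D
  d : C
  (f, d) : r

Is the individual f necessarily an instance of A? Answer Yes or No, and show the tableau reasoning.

No

1. f : A?  L(f) = {B, D} ∪ {¬A}
   open: L(f) ⊇ {B, D, E, ¬A, ¬F, …} — f ∉ A possible
2. Hence f : A: not entailed.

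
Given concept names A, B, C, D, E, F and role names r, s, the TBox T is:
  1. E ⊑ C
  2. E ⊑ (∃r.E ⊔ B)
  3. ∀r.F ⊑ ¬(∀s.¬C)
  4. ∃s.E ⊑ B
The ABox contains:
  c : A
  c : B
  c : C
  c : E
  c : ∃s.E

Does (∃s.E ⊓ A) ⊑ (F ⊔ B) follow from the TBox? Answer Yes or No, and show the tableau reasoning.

Yes

1. (∃s.E ⊓ A) ⊑ (F ⊔ B)  ⇔  ((∃s.E ⊓ A) ⊓ (¬F ⊓ ¬B)) unsat w.r.t. T
   all branches close; clash {B, ¬B} at x₀
2. Hence (∃s.E ⊓ A) ⊑ (F ⊔ B): entailed.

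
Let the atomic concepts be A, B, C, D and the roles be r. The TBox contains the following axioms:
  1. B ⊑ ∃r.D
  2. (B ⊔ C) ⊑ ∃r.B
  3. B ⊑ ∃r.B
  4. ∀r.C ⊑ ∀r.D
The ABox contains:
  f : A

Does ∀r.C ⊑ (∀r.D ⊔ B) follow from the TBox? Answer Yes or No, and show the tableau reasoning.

1. ∀r.C ⊑ (∀r.D ⊔ B)  ⇔  (∀r.C ⊓ (∃r.¬D ⊓ ¬B)) unsat w.r.t. T
   all branches close; clash {D, ¬D} at an ∃-successor
2. Hence ∀r.C ⊑ (∀r.D ⊔ B): entailed.

Yes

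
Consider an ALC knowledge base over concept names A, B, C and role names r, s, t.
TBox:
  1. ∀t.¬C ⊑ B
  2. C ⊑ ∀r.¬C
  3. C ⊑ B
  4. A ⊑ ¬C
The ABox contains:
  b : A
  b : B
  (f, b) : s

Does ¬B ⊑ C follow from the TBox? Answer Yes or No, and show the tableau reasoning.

No

1. ¬B ⊑ C  ⇔  (¬B ⊓ ¬C) unsat w.r.t. T
   open: L(x₀) ⊇ {¬B, ¬C, ∃t.C} (+ ∃-successors)
2. Hence ¬B ⊑ C: not entailed.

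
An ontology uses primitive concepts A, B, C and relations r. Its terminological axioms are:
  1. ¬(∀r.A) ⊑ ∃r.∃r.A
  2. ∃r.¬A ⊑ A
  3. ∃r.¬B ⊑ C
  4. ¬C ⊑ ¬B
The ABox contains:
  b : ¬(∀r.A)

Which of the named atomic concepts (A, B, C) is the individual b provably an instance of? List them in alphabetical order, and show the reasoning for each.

{A}

1. b : A?  L(b) = {¬(∀r.A)} ∪ {¬A}
   clash {A, ¬A} at b — b ∈ A
2. b : B?  L(b) = {¬(∀r.A)} ∪ {¬B}
   apply at b: ¬(∀r.A)⊑∃r.∃r.A; ∃r.¬A⊑A
   open: L(b) ⊇ {A, ¬B, ∀r.B, ∃r.¬A, ∃r.∃r.A} (+ ∃-successors) — b ∉ B possible
3. b : C?  L(b) = {¬(∀r.A)} ∪ {¬C}
   apply at b: ¬(∀r.A)⊑∃r.∃r.A; ∃r.¬A⊑A; ¬C⊑¬B
   open: L(b) ⊇ {A, ¬B, ¬C, ∀r.B, ∃r.¬A, …} (+ ∃-successors) — b ∉ C possible
4. Entailed for b: {A}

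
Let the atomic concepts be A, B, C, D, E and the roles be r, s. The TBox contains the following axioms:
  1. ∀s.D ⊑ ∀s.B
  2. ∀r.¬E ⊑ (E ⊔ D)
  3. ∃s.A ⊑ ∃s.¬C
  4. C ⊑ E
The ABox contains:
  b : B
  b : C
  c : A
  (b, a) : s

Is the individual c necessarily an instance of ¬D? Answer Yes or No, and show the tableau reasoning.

No

1. c : ¬D?  L(c) = {A} ∪ {D}
   open: L(c) ⊇ {A, D, ¬C, ∀s.¬A, ∃r.E, …} (+ ∃-successors) — c ∉ ¬D possible
2. Hence c : ¬D: not entailed.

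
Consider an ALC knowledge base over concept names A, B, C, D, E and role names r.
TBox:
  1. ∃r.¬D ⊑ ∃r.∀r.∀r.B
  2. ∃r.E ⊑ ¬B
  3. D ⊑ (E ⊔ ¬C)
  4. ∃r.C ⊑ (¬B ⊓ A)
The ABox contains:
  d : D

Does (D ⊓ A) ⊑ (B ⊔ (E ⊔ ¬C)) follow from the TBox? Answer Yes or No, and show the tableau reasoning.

1. (D ⊓ A) ⊑ (B ⊔ (E ⊔ ¬C))  ⇔  ((D ⊓ A) ⊓ (¬B ⊓ (¬E ⊓ C))) unsat w.r.t. T
   all branches close; clash {C, ¬C} at x₀
2. Hence (D ⊓ A) ⊑ (B ⊔ (E ⊔ ¬C)): entailed.

Yes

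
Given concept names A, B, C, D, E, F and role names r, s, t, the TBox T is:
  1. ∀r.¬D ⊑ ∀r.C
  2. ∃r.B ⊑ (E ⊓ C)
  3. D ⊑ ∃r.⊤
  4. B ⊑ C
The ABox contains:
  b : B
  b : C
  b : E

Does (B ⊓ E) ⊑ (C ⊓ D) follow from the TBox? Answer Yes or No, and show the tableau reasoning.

1. (B ⊓ E) ⊑ (C ⊓ D)  ⇔  ((B ⊓ E) ⊓ (¬C ⊔ ¬D)) unsat w.r.t. T
   apply at x₀: B⊑C
   open: L(x₀) ⊇ {B, C, E, ¬D, ∀r.¬B, …} (+ ∃-successors)
2. Hence (B ⊓ E) ⊑ (C ⊓ D): not entailed.

No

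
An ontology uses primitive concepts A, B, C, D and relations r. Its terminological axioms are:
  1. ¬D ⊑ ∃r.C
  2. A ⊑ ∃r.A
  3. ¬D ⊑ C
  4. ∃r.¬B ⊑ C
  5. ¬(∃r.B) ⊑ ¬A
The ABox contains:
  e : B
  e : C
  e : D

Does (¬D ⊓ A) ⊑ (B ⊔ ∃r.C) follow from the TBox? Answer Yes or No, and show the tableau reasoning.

Yes

1. (¬D ⊓ A) ⊑ (B ⊔ ∃r.C)  ⇔  ((¬D ⊓ A) ⊓ (¬B ⊓ ∀r.¬C)) unsat w.r.t. T
   all branches close; clash {A, ¬A} at x₀
2. Hence (¬D ⊓ A) ⊑ (B ⊔ ∃r.C): entailed.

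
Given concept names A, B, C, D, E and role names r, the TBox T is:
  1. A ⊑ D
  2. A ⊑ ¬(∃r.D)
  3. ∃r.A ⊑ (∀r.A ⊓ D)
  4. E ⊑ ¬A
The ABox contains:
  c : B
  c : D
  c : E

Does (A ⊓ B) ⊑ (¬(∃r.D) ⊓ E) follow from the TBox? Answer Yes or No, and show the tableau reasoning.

1. (A ⊓ B) ⊑ (¬(∃r.D) ⊓ E)  ⇔  ((A ⊓ B) ⊓ (∃r.D ⊔ ¬E)) unsat w.r.t. T
   apply at x₀: A⊑D; A⊑¬(∃r.D)
   open: L(x₀) ⊇ {A, B, D, ¬E, ∀r.¬A, …}
2. Hence (A ⊓ B) ⊑ (¬(∃r.D) ⊓ E): not entailed.

No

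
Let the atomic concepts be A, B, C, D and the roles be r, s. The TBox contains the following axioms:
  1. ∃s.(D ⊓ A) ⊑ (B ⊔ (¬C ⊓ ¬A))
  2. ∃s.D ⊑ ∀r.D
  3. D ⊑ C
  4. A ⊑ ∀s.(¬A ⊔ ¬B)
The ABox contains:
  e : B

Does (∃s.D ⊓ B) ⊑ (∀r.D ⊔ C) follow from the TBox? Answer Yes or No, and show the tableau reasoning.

1. (∃s.D ⊓ B) ⊑ (∀r.D ⊔ C)  ⇔  ((∃s.D ⊓ B) ⊓ (∃r.¬D ⊓ ¬C)) unsat w.r.t. T
   all branches close; clash {C, ¬C} at x₀
2. Hence (∃s.D ⊓ B) ⊑ (∀r.D ⊔ C): entailed.

Yes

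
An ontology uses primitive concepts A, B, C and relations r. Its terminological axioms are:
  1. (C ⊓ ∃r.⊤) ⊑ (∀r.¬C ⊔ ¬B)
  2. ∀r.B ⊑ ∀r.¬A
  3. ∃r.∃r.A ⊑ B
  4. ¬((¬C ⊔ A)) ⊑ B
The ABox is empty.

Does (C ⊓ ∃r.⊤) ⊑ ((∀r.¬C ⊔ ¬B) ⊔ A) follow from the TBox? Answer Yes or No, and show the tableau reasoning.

Yes

1. (C ⊓ ∃r.⊤) ⊑ ((∀r.¬C ⊔ ¬B) ⊔ A)  ⇔  ((C ⊓ ∃r.⊤) ⊓ ((∃r.C ⊓ B) ⊓ ¬A)) unsat w.r.t. T
   all branches close; clash {B, ¬B} at x₀
2. Hence (C ⊓ ∃r.⊤) ⊑ ((∀r.¬C ⊔ ¬B) ⊔ A): entailed.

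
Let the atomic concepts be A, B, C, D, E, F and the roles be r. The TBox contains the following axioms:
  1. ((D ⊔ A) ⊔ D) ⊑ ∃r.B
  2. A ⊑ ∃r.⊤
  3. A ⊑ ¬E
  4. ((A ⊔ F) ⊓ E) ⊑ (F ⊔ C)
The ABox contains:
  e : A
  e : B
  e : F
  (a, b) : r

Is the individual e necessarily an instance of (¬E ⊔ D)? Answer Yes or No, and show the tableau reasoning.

Yes

1. e : (¬E ⊔ D)?  L(e) = {A, B, F} ∪ {(E ⊓ ¬D)}
   clash {E, ¬E} at e — e ∈ (¬E ⊔ D)
2. Hence e : (¬E ⊔ D): entailed.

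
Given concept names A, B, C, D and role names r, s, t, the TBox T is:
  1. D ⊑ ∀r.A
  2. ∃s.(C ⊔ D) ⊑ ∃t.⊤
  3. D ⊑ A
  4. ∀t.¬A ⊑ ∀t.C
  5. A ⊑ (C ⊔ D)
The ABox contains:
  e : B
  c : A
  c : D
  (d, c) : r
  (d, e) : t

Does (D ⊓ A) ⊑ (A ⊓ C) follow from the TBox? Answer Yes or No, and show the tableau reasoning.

No

1. (D ⊓ A) ⊑ (A ⊓ C)  ⇔  ((D ⊓ A) ⊓ (¬A ⊔ ¬C)) unsat w.r.t. T
   apply at x₀: D⊑∀r.A; A⊑(C ⊔ D)
   open: L(x₀) ⊇ {A, D, ¬C, ∀r.A, ∀s.(¬C ⊓ ¬D), …} (+ ∃-successors)
2. Hence (D ⊓ A) ⊑ (A ⊓ C): not entailed.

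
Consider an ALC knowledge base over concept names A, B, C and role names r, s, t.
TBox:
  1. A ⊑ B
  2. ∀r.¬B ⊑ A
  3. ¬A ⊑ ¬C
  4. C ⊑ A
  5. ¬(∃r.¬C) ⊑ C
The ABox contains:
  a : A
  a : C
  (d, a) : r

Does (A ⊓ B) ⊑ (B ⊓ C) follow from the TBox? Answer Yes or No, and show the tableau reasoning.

1. (A ⊓ B) ⊑ (B ⊓ C)  ⇔  ((A ⊓ B) ⊓ (¬B ⊔ ¬C)) unsat w.r.t. T
   open: L(x₀) ⊇ {A, B, ¬C, ∃r.¬C} (+ ∃-successors)
2. Hence (A ⊓ B) ⊑ (B ⊓ C): not entailed.

No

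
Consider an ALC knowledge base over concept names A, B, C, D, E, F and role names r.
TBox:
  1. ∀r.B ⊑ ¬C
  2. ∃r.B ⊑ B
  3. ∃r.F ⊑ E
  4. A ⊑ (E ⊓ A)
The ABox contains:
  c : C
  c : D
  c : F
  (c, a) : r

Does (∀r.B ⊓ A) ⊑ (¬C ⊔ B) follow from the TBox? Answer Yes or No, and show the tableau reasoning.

1. (∀r.B ⊓ A) ⊑ (¬C ⊔ B)  ⇔  ((∀r.B ⊓ A) ⊓ (C ⊓ ¬B)) unsat w.r.t. T
   all branches close; clash {B, ¬B} at x₀
2. Hence (∀r.B ⊓ A) ⊑ (¬C ⊔ B): entailed.

Yes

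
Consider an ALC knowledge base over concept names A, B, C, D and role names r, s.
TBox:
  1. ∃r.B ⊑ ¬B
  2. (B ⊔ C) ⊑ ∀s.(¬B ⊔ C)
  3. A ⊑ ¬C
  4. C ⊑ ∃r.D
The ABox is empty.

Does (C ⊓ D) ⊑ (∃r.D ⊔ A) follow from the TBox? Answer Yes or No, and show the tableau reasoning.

Yes

1. (C ⊓ D) ⊑ (∃r.D ⊔ A)  ⇔  ((C ⊓ D) ⊓ (∀r.¬D ⊓ ¬A)) unsat w.r.t. T
   all branches close; clash {D, ¬D} at an ∃-successor
2. Hence (C ⊓ D) ⊑ (∃r.D ⊔ A): entailed.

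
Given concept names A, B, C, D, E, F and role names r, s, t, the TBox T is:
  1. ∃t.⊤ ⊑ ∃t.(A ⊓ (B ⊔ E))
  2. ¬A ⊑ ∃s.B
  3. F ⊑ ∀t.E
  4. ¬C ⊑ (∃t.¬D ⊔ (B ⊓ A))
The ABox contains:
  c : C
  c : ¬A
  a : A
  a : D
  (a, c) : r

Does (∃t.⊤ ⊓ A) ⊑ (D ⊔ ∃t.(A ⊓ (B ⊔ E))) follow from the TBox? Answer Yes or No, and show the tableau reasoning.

1. (∃t.⊤ ⊓ A) ⊑ (D ⊔ ∃t.(A ⊓ (B ⊔ E)))  ⇔  ((∃t.⊤ ⊓ A) ⊓ (¬D ⊓ ∀t.(¬A ⊔ (¬B ⊓ ¬E)))) unsat w.r.t. T
   all branches close; clash {E, ¬E} at an ∃-successor
2. Hence (∃t.⊤ ⊓ A) ⊑ (D ⊔ ∃t.(A ⊓ (B ⊔ E))): entailed.

Yes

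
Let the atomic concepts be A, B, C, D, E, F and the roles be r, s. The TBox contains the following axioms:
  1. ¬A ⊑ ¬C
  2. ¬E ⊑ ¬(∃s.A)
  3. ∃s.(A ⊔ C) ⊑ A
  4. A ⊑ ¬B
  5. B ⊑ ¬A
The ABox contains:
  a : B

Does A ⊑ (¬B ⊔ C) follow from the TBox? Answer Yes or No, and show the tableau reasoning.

Yes

1. A ⊑ (¬B ⊔ C)  ⇔  (A ⊓ (B ⊓ ¬C)) unsat w.r.t. T
   all branches close; clash {B, ¬B} at x₀
2. Hence A ⊑ (¬B ⊔ C): entailed.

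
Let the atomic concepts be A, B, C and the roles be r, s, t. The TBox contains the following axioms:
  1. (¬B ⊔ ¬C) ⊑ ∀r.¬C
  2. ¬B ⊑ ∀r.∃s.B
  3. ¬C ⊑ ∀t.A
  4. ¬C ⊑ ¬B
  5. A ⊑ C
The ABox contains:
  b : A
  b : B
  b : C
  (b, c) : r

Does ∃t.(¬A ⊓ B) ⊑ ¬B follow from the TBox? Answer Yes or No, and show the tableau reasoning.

No

1. ∃t.(¬A ⊓ B) ⊑ ¬B  ⇔  (∃t.(¬A ⊓ B) ⊓ B) unsat w.r.t. T
   open: L(x₀) ⊇ {B, C, ∃t.(¬A ⊓ B)} (+ ∃-successors)
2. Hence ∃t.(¬A ⊓ B) ⊑ ¬B: not entailed.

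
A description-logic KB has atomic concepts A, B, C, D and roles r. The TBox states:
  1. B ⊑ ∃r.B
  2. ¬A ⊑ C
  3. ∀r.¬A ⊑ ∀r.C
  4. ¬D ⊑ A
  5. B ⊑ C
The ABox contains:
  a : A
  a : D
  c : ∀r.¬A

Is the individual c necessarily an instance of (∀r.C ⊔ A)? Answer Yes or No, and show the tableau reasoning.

1. c : (∀r.C ⊔ A)?  L(c) = {∀r.¬A} ∪ {(∃r.¬C ⊓ ¬A)}
   clash {A, ¬A} at c — c ∈ (∀r.C ⊔ A)
2. Hence c : (∀r.C ⊔ A): entailed.

Yes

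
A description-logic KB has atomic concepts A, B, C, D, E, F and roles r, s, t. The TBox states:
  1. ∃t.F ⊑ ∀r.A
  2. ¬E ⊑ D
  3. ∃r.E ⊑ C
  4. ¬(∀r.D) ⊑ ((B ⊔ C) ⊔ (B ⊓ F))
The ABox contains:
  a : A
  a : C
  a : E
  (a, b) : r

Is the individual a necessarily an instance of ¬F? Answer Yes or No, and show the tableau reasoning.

1. a : ¬F?  L(a) = {A, C, E} ∪ {F}
   open: L(a) ⊇ {A, C, E, F, ∀r.D, …} — a ∉ ¬F possible
2. Hence a : ¬F: not entailed.

No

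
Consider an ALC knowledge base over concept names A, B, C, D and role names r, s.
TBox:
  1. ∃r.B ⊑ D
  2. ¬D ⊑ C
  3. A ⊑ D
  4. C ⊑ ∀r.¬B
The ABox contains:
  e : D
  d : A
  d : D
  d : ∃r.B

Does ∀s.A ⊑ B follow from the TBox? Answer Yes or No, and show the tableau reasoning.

1. ∀s.A ⊑ B  ⇔  (∀s.A ⊓ ¬B) unsat w.r.t. T
   open: L(x₀) ⊇ {D, ¬B, ¬C, ∀s.A}
2. Hence ∀s.A ⊑ B: not entailed.

No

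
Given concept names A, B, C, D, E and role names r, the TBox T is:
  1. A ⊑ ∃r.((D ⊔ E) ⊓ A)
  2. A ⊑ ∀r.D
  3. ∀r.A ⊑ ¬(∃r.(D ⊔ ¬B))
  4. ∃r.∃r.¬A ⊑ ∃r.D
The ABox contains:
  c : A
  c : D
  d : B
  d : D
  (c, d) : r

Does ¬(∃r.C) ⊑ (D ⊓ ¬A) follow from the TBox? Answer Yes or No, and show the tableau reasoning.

No

1. ¬(∃r.C) ⊑ (D ⊓ ¬A)  ⇔  (∀r.¬C ⊓ (¬D ⊔ A)) unsat w.r.t. T
   open: L(x₀) ⊇ {¬A, ¬D, ∀r.¬C, ∀r.∀r.A, ∃r.¬A} (+ ∃-successors)
2. Hence ¬(∃r.C) ⊑ (D ⊓ ¬A): not entailed.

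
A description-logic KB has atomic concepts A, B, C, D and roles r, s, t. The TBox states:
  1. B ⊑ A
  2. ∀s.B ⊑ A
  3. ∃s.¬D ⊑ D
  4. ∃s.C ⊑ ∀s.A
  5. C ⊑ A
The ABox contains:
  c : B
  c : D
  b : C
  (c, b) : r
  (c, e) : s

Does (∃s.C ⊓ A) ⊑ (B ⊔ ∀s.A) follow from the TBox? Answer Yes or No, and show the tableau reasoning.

1. (∃s.C ⊓ A) ⊑ (B ⊔ ∀s.A)  ⇔  ((∃s.C ⊓ A) ⊓ (¬B ⊓ ∃s.¬A)) unsat w.r.t. T
   all branches close; clash {A, ¬A} at an ∃-successor
2. Hence (∃s.C ⊓ A) ⊑ (B ⊔ ∀s.A): entailed.

Yes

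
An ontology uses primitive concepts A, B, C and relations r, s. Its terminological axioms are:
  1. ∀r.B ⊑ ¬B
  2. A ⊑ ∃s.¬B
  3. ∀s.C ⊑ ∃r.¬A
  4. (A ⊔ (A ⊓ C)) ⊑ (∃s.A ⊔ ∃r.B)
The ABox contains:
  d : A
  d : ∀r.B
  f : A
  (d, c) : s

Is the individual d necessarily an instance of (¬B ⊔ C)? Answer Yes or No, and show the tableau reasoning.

Yes

1. d : (¬B ⊔ C)?  L(d) = {A, ∀r.B} ∪ {(B ⊓ ¬C)}
   clash {B, ¬B} at d — d ∈ (¬B ⊔ C)
2. Hence d : (¬B ⊔ C): entailed.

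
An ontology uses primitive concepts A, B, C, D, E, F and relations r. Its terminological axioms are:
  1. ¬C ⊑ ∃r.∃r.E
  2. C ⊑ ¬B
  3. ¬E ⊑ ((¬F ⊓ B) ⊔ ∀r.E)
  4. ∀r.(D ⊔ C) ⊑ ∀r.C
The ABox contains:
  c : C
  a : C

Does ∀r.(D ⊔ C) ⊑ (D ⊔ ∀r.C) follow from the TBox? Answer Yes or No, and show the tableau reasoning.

Yes

1. ∀r.(D ⊔ C) ⊑ (D ⊔ ∀r.C)  ⇔  (∀r.(D ⊔ C) ⊓ (¬D ⊓ ∃r.¬C)) unsat w.r.t. T
   all branches close; clash {C, ¬C} at an ∃-successor
2. Hence ∀r.(D ⊔ C) ⊑ (D ⊔ ∀r.C): entailed.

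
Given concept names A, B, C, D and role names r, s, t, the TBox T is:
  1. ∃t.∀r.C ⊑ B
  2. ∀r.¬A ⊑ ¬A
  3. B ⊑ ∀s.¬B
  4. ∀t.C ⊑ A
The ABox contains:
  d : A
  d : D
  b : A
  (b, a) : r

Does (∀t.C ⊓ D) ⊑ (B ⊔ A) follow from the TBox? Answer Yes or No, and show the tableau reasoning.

1. (∀t.C ⊓ D) ⊑ (B ⊔ A)  ⇔  ((∀t.C ⊓ D) ⊓ (¬B ⊓ ¬A)) unsat w.r.t. T
   all branches close; clash {A, ¬A} at x₀
2. Hence (∀t.C ⊓ D) ⊑ (B ⊔ A): entailed.

Yes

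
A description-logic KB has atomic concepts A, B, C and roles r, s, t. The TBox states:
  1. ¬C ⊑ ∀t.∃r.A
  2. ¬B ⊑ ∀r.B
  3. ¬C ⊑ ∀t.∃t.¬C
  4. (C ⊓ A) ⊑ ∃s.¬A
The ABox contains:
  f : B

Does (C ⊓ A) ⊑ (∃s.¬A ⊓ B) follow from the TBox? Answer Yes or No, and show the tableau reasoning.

1. (C ⊓ A) ⊑ (∃s.¬A ⊓ B)  ⇔  ((C ⊓ A) ⊓ (∀s.A ⊔ ¬B)) unsat w.r.t. T
   apply at x₀: (C ⊓ A)⊑∃s.¬A
   open: L(x₀) ⊇ {A, C, ¬B, ∀r.B, ∃s.¬A} (+ ∃-successors)
2. Hence (C ⊓ A) ⊑ (∃s.¬A ⊓ B): not entailed.

No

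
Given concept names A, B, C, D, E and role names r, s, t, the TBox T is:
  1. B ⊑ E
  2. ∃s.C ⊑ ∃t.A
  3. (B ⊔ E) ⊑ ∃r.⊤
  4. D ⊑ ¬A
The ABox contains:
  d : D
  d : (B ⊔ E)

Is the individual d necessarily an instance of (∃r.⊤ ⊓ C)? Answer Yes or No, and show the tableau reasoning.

No

1. d : (∃r.⊤ ⊓ C)?  L(d) = {D, (B ⊔ E)} ∪ {(∀r.⊥ ⊔ ¬C)}
   apply at d: (B ⊔ E)⊑∃r.⊤; D⊑¬A
   open: L(d) ⊇ {B, D, E, ¬A, ¬C, …} (+ ∃-successors) — d ∉ (∃r.⊤ ⊓ C) possible
2. Hence d : (∃r.⊤ ⊓ C): not entailed.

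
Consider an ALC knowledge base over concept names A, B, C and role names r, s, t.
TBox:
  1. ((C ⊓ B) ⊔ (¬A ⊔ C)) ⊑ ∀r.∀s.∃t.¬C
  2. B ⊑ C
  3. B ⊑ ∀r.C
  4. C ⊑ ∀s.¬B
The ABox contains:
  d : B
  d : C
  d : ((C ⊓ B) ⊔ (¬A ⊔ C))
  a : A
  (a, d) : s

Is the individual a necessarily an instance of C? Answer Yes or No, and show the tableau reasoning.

1. a : C?  L(a) = {A} ∪ {¬C}
   open: L(a) ⊇ {A, ¬B, ¬C} — a ∉ C possible
2. Hence a : C: not entailed.

No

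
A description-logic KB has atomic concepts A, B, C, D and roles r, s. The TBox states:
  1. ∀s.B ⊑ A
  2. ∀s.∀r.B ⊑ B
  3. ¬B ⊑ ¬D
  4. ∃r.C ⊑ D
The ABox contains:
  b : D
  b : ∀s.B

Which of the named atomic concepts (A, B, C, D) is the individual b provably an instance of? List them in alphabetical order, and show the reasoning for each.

{A, B, D}

1. b : A?  L(b) = {D, ∀s.B} ∪ {¬A}
   clash {D, ¬D} at b — b ∈ A
2. b : B?  L(b) = {D, ∀s.B} ∪ {¬B}
   clash {D, ¬D} at b — b ∈ B
3. b : C?  L(b) = {D, ∀s.B} ∪ {¬C}
   apply at b: ∀s.B⊑A
   open: L(b) ⊇ {A, B, D, ¬C, ∀s.B} — b ∉ C possible
4. b : D?  L(b) = {D, ∀s.B} ∪ {¬D}
   clash {D, ¬D} at b — b ∈ D
5. Entailed for b: {A, B, D}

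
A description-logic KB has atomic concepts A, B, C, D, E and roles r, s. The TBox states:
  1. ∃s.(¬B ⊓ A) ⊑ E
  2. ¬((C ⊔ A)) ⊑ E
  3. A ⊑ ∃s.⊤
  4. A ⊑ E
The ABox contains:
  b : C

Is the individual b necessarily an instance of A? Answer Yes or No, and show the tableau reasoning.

No

1. b : A?  L(b) = {C} ∪ {¬A}
   open: L(b) ⊇ {C, ¬A, ∀s.(B ⊔ ¬A)} — b ∉ A possible
2. Hence b : A: not entailed.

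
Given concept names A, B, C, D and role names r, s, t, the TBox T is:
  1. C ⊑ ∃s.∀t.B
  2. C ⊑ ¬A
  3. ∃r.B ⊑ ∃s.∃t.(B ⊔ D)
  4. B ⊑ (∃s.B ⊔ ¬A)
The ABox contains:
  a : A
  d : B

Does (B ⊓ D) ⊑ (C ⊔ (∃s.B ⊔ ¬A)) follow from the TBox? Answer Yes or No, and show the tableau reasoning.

1. (B ⊓ D) ⊑ (C ⊔ (∃s.B ⊔ ¬A))  ⇔  ((B ⊓ D) ⊓ (¬C ⊓ (∀s.¬B ⊓ A))) unsat w.r.t. T
   all branches close; clash {A, ¬A} at x₀
2. Hence (B ⊓ D) ⊑ (C ⊔ (∃s.B ⊔ ¬A)): entailed.

Yes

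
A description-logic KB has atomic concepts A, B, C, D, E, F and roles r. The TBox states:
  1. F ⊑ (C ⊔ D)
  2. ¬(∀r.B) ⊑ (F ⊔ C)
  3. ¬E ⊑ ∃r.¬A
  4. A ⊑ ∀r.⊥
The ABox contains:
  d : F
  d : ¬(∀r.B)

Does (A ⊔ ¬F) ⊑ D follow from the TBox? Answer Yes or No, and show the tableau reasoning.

No

1. (A ⊔ ¬F) ⊑ D  ⇔  ((A ⊔ ¬F) ⊓ ¬D) unsat w.r.t. T
   open: L(x₀) ⊇ {A, E, ¬D, ¬F, ∀r.B, …}
2. Hence (A ⊔ ¬F) ⊑ D: not entailed.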